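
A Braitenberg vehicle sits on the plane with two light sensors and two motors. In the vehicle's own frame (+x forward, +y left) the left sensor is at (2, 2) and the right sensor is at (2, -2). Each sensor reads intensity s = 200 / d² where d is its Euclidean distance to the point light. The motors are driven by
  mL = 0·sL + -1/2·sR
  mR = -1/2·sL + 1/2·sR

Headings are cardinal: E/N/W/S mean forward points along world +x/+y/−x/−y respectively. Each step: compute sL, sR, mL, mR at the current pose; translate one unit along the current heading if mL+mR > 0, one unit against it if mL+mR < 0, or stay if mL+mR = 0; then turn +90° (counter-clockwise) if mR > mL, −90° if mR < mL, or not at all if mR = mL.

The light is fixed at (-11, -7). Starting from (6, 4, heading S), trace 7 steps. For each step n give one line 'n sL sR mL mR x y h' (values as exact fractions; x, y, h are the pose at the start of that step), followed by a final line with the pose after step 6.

0 100/221 100/153 -50/153 200/1989 6 4 S
1 200/557 200/461 -100/461 9600/256777 6 5 E
2 25/49 5/13 -5/26 -40/637 5 5 N
3 200/277 40/73 -20/73 -1760/20221 5 4 W
4 100/221 100/153 -50/153 200/1989 6 4 S
5 200/557 200/461 -100/461 9600/256777 6 5 E
6 25/49 5/13 -5/26 -40/637 5 5 N
final 5 4 W

n=0: pose=(6,4,S); sL=100/221, sR=100/153; mL=-50/153, mR=200/1989; mL+mR=-50/221 → advance -1; mR−mL=50/117 → turn +1·90°
n=1: pose=(6,5,E); sL=200/557, sR=200/461; mL=-100/461, mR=9600/256777; mL+mR=-100/557 → advance -1; mR−mL=65300/256777 → turn +1·90°
n=2: pose=(5,5,N); sL=25/49, sR=5/13; mL=-5/26, mR=-40/637; mL+mR=-25/98 → advance -1; mR−mL=165/1274 → turn +1·90°
n=3: pose=(5,4,W); sL=200/277, sR=40/73; mL=-20/73, mR=-1760/20221; mL+mR=-100/277 → advance -1; mR−mL=3780/20221 → turn +1·90°
n=4: pose=(6,4,S); sL=100/221, sR=100/153; mL=-50/153, mR=200/1989; mL+mR=-50/221 → advance -1; mR−mL=50/117 → turn +1·90°
n=5: pose=(6,5,E); sL=200/557, sR=200/461; mL=-100/461, mR=9600/256777; mL+mR=-100/557 → advance -1; mR−mL=65300/256777 → turn +1·90°
n=6: pose=(5,5,N); sL=25/49, sR=5/13; mL=-5/26, mR=-40/637; mL+mR=-25/98 → advance -1; mR−mL=165/1274 → turn +1·90°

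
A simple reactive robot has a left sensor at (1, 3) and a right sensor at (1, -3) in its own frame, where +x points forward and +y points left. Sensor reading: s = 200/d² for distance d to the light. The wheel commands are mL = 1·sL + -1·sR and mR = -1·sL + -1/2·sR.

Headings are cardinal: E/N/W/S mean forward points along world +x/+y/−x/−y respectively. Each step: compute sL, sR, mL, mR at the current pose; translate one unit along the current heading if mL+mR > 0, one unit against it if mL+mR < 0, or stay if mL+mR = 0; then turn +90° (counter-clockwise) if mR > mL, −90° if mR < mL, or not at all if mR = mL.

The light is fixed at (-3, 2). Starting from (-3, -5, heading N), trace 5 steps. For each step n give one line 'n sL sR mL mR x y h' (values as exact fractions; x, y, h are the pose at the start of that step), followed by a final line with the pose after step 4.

0 40/9 40/9 0 -20/3 -3 -5 N
1 100/13 100/61 4800/793 -6750/793 -3 -6 E
2 40/17 200/97 480/1649 -5580/1649 -4 -6 S
3 25/13 10 -105/13 -90/13 -4 -5 W
4 200/73 200/73 0 -300/73 -3 -5 S
final -3 -4 W

n=0: pose=(-3,-5,N); sL=40/9, sR=40/9; mL=0, mR=-20/3; mL+mR=-20/3 → advance -1; mR−mL=-20/3 → turn -1·90°
n=1: pose=(-3,-6,E); sL=100/13, sR=100/61; mL=4800/793, mR=-6750/793; mL+mR=-150/61 → advance -1; mR−mL=-11550/793 → turn -1·90°
n=2: pose=(-4,-6,S); sL=40/17, sR=200/97; mL=480/1649, mR=-5580/1649; mL+mR=-300/97 → advance -1; mR−mL=-6060/1649 → turn -1·90°
n=3: pose=(-4,-5,W); sL=25/13, sR=10; mL=-105/13, mR=-90/13; mL+mR=-15 → advance -1; mR−mL=15/13 → turn +1·90°
n=4: pose=(-3,-5,S); sL=200/73, sR=200/73; mL=0, mR=-300/73; mL+mR=-300/73 → advance -1; mR−mL=-300/73 → turn -1·90°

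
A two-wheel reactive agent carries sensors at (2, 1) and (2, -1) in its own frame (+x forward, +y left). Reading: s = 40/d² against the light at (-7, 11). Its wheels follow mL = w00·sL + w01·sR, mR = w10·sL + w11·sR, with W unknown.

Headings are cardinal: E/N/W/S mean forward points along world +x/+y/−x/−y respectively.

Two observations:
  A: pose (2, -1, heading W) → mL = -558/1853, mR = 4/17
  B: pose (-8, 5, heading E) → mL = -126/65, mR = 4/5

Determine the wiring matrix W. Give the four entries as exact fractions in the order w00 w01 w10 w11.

obs A: pose=(2,-1,W) → sL=20/109, sR=4/17, mL=-558/1853, mR=4/17
obs B: pose=(-8,5,E) → sL=20/13, sR=4/5, mL=-126/65, mR=4/5
sensor matrix S = [[20/109, 4/17], [20/13, 4/5]]; det S = -5184/24089
solve [mL_A; mL_B] = S·[w00; w01] and [mR_A; mR_B] = S·[w10; w11]:
  w00 = -1, w01 = -1/2, w10 = 0, w11 = 1

-1 -1/2 0 1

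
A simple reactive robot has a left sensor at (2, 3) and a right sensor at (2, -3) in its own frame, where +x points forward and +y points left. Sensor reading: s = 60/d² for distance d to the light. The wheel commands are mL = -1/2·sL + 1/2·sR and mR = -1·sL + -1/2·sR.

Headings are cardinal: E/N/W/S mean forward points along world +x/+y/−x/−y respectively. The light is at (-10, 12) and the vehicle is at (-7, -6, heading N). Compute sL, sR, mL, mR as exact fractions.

15/64 15/73 -135/9344 -1575/4672

left sensor world pos  = (-10, -4); dL² = 256
right sensor world pos = (-4, -4); dR² = 292
sL = 60/256 = 15/64
sR = 60/292 = 15/73
mL = -1/2·sL + 1/2·sR = -135/9344
mR = -1·sL + -1/2·sR = -1575/4672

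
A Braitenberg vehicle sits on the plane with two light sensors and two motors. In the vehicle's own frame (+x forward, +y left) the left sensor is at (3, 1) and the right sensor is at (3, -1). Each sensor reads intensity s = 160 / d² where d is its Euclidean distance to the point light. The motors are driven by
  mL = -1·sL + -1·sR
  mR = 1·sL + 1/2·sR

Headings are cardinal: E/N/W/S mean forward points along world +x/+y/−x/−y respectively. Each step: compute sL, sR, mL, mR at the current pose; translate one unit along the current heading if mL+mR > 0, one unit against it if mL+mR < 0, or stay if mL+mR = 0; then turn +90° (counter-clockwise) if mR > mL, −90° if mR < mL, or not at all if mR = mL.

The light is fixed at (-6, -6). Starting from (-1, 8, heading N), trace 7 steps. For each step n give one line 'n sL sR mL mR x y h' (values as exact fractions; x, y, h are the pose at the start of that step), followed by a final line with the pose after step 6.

0 32/61 32/65 -4032/3965 3056/3965 -1 8 N
1 40/37 4/5 -348/185 274/185 -1 7 W
2 160/149 32/25 -8768/3725 6384/3725 0 7 S
3 80/153 16/25 -4448/3825 3224/3825 0 8 E
4 32/61 32/65 -4032/3965 3056/3965 -1 8 N
5 40/37 4/5 -348/185 274/185 -1 7 W
6 160/149 32/25 -8768/3725 6384/3725 0 7 S
final 0 8 E

n=0: pose=(-1,8,N); sL=32/61, sR=32/65; mL=-4032/3965, mR=3056/3965; mL+mR=-16/65 → advance -1; mR−mL=7088/3965 → turn +1·90°
n=1: pose=(-1,7,W); sL=40/37, sR=4/5; mL=-348/185, mR=274/185; mL+mR=-2/5 → advance -1; mR−mL=622/185 → turn +1·90°
n=2: pose=(0,7,S); sL=160/149, sR=32/25; mL=-8768/3725, mR=6384/3725; mL+mR=-16/25 → advance -1; mR−mL=15152/3725 → turn +1·90°
n=3: pose=(0,8,E); sL=80/153, sR=16/25; mL=-4448/3825, mR=3224/3825; mL+mR=-8/25 → advance -1; mR−mL=7672/3825 → turn +1·90°
n=4: pose=(-1,8,N); sL=32/61, sR=32/65; mL=-4032/3965, mR=3056/3965; mL+mR=-16/65 → advance -1; mR−mL=7088/3965 → turn +1·90°
n=5: pose=(-1,7,W); sL=40/37, sR=4/5; mL=-348/185, mR=274/185; mL+mR=-2/5 → advance -1; mR−mL=622/185 → turn +1·90°
n=6: pose=(0,7,S); sL=160/149, sR=32/25; mL=-8768/3725, mR=6384/3725; mL+mR=-16/25 → advance -1; mR−mL=15152/3725 → turn +1·90°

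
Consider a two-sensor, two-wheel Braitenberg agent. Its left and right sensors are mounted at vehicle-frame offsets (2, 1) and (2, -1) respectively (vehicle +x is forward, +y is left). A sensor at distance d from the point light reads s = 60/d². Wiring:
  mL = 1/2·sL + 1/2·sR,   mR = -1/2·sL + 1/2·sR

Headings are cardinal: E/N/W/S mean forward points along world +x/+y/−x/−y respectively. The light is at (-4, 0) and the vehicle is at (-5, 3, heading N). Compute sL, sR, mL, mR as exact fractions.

left sensor world pos  = (-6, 5); dL² = 29
right sensor world pos = (-4, 5); dR² = 25
sL = 60/29 = 60/29
sR = 60/25 = 12/5
mL = 1/2·sL + 1/2·sR = 324/145
mR = -1/2·sL + 1/2·sR = 24/145

60/29 12/5 324/145 24/145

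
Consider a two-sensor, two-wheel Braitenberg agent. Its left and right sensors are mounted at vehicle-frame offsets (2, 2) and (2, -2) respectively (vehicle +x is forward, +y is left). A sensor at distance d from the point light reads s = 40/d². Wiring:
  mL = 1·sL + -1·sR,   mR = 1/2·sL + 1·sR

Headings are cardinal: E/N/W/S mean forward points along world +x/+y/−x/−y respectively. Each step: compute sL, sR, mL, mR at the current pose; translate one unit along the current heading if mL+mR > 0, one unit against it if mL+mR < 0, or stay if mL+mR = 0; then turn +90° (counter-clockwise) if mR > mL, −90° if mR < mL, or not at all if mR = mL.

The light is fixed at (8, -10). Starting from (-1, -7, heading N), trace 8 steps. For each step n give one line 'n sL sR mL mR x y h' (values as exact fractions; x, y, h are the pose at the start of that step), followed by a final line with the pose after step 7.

n=0: pose=(-1,-7,N); sL=20/73, sR=20/37; mL=-720/2701, mR=1830/2701; mL+mR=30/73 → advance +1; mR−mL=2550/2701 → turn +1·90°
n=1: pose=(-1,-6,W); sL=8/25, sR=40/157; mL=256/3925, mR=1628/3925; mL+mR=12/25 → advance +1; mR−mL=1372/3925 → turn +1·90°
n=2: pose=(-2,-6,S); sL=10/17, sR=10/37; mL=200/629, mR=355/629; mL+mR=15/17 → advance +1; mR−mL=155/629 → turn +1·90°
n=3: pose=(-2,-7,E); sL=40/89, sR=8/13; mL=-192/1157, mR=972/1157; mL+mR=60/89 → advance +1; mR−mL=1164/1157 → turn +1·90°
n=4: pose=(-1,-7,N); sL=20/73, sR=20/37; mL=-720/2701, mR=1830/2701; mL+mR=30/73 → advance +1; mR−mL=2550/2701 → turn +1·90°
n=5: pose=(-1,-6,W); sL=8/25, sR=40/157; mL=256/3925, mR=1628/3925; mL+mR=12/25 → advance +1; mR−mL=1372/3925 → turn +1·90°
n=6: pose=(-2,-6,S); sL=10/17, sR=10/37; mL=200/629, mR=355/629; mL+mR=15/17 → advance +1; mR−mL=155/629 → turn +1·90°
n=7: pose=(-2,-7,E); sL=40/89, sR=8/13; mL=-192/1157, mR=972/1157; mL+mR=60/89 → advance +1; mR−mL=1164/1157 → turn +1·90°

0 20/73 20/37 -720/2701 1830/2701 -1 -7 N
1 8/25 40/157 256/3925 1628/3925 -1 -6 W
2 10/17 10/37 200/629 355/629 -2 -6 S
3 40/89 8/13 -192/1157 972/1157 -2 -7 E
4 20/73 20/37 -720/2701 1830/2701 -1 -7 N
5 8/25 40/157 256/3925 1628/3925 -1 -6 W
6 10/17 10/37 200/629 355/629 -2 -6 S
7 40/89 8/13 -192/1157 972/1157 -2 -7 E
final -1 -7 N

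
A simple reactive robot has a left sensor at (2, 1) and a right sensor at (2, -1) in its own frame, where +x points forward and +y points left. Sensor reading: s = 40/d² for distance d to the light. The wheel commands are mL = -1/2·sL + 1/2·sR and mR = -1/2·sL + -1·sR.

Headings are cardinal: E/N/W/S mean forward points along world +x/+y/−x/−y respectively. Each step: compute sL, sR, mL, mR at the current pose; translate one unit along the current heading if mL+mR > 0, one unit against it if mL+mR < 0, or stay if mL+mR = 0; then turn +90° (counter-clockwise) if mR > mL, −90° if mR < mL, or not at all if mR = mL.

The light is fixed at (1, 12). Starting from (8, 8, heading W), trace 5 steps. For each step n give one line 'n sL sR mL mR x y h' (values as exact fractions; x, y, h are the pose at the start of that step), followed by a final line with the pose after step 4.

0 4/5 20/17 16/85 -134/85 8 8 W
1 40/53 8/17 -128/901 -764/901 9 8 N
2 10/29 5/17 -25/986 -230/493 9 7 E
3 40/113 8/17 112/1921 -1244/1921 8 7 S
4 4/5 20/17 16/85 -134/85 8 8 W
final 9 8 N

n=0: pose=(8,8,W); sL=4/5, sR=20/17; mL=16/85, mR=-134/85; mL+mR=-118/85 → advance -1; mR−mL=-30/17 → turn -1·90°
n=1: pose=(9,8,N); sL=40/53, sR=8/17; mL=-128/901, mR=-764/901; mL+mR=-892/901 → advance -1; mR−mL=-12/17 → turn -1·90°
n=2: pose=(9,7,E); sL=10/29, sR=5/17; mL=-25/986, mR=-230/493; mL+mR=-485/986 → advance -1; mR−mL=-15/34 → turn -1·90°
n=3: pose=(8,7,S); sL=40/113, sR=8/17; mL=112/1921, mR=-1244/1921; mL+mR=-1132/1921 → advance -1; mR−mL=-12/17 → turn -1·90°
n=4: pose=(8,8,W); sL=4/5, sR=20/17; mL=16/85, mR=-134/85; mL+mR=-118/85 → advance -1; mR−mL=-30/17 → turn -1·90°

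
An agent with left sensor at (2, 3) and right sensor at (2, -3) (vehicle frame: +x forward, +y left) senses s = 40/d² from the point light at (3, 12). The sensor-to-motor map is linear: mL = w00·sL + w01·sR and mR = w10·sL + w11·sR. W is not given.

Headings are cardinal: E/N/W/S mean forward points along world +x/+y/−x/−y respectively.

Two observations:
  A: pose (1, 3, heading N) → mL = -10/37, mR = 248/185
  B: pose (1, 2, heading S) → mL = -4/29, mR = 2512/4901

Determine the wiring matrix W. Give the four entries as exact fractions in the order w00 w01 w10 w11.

-1/2 0 1 1

obs A: pose=(1,3,N) → sL=20/37, sR=4/5, mL=-10/37, mR=248/185
obs B: pose=(1,2,S) → sL=8/29, sR=40/169, mL=-4/29, mR=2512/4901
sensor matrix S = [[20/37, 4/5], [8/29, 40/169]]; det S = -84096/906685
solve [mL_A; mL_B] = S·[w00; w01] and [mR_A; mR_B] = S·[w10; w11]:
  w00 = -1/2, w01 = 0, w10 = 1, w11 = 1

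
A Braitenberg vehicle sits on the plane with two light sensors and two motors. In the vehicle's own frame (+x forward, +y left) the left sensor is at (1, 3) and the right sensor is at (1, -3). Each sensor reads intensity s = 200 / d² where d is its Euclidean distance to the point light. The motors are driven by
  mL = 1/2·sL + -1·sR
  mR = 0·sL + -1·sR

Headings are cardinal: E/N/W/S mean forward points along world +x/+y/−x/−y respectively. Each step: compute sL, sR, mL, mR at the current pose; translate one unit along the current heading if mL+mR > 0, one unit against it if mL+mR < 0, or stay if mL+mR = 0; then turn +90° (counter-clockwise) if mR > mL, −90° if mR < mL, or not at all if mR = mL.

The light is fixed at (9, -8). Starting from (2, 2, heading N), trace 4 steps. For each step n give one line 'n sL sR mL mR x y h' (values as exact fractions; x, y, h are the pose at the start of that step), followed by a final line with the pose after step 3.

n=0: pose=(2,2,N); sL=200/221, sR=200/137; mL=-30500/30277, mR=-200/137; mL+mR=-74700/30277 → advance -1; mR−mL=-100/221 → turn -1·90°
n=1: pose=(2,1,E); sL=10/9, sR=25/9; mL=-20/9, mR=-25/9; mL+mR=-5 → advance -1; mR−mL=-5/9 → turn -1·90°
n=2: pose=(1,1,S); sL=200/89, sR=40/37; mL=140/3293, mR=-40/37; mL+mR=-3420/3293 → advance -1; mR−mL=-100/89 → turn -1·90°
n=3: pose=(1,2,W); sL=20/13, sR=4/5; mL=-2/65, mR=-4/5; mL+mR=-54/65 → advance -1; mR−mL=-10/13 → turn -1·90°

0 200/221 200/137 -30500/30277 -200/137 2 2 N
1 10/9 25/9 -20/9 -25/9 2 1 E
2 200/89 40/37 140/3293 -40/37 1 1 S
3 20/13 4/5 -2/65 -4/5 1 2 W
final 2 2 N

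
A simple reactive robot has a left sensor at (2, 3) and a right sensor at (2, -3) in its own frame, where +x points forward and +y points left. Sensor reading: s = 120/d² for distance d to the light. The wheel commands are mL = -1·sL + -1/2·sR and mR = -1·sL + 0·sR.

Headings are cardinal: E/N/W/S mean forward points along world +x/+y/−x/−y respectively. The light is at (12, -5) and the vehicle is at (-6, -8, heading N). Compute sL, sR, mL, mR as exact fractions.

left sensor world pos  = (-9, -6); dL² = 442
right sensor world pos = (-3, -6); dR² = 226
sL = 120/442 = 60/221
sR = 120/226 = 60/113
mL = -1·sL + -1/2·sR = -13410/24973
mR = -1·sL + 0·sR = -60/221

60/221 60/113 -13410/24973 -60/221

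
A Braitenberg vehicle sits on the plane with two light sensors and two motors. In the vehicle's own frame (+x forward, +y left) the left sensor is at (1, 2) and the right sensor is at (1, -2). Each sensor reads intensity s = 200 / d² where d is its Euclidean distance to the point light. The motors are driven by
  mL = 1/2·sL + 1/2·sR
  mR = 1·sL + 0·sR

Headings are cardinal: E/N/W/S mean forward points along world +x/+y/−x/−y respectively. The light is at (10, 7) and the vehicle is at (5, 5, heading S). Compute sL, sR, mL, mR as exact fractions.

100/9 100/29 1900/261 100/9

left sensor world pos  = (7, 4); dL² = 18
right sensor world pos = (3, 4); dR² = 58
sL = 200/18 = 100/9
sR = 200/58 = 100/29
mL = 1/2·sL + 1/2·sR = 1900/261
mR = 1·sL + 0·sR = 100/9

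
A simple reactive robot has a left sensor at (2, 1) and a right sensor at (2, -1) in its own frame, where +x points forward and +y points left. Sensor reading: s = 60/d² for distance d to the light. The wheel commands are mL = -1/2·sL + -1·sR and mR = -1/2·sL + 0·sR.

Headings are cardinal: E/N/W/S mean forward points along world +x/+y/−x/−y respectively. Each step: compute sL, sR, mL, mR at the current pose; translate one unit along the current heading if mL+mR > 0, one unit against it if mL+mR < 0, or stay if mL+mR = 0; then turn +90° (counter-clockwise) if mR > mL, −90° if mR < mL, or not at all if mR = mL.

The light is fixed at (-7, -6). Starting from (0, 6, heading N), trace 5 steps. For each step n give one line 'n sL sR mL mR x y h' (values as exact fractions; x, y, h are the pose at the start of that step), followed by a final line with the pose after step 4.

0 15/58 3/13 -543/1508 -15/116 0 6 N
1 12/25 60/169 -2514/4225 -6/25 0 5 W
2 10/27 6/13 -227/351 -5/27 1 5 S
3 60/269 60/221 -22770/59449 -30/269 1 6 E
4 15/58 3/13 -543/1508 -15/116 0 6 N
final 0 5 W

n=0: pose=(0,6,N); sL=15/58, sR=3/13; mL=-543/1508, mR=-15/116; mL+mR=-369/754 → advance -1; mR−mL=3/13 → turn +1·90°
n=1: pose=(0,5,W); sL=12/25, sR=60/169; mL=-2514/4225, mR=-6/25; mL+mR=-3528/4225 → advance -1; mR−mL=60/169 → turn +1·90°
n=2: pose=(1,5,S); sL=10/27, sR=6/13; mL=-227/351, mR=-5/27; mL+mR=-292/351 → advance -1; mR−mL=6/13 → turn +1·90°
n=3: pose=(1,6,E); sL=60/269, sR=60/221; mL=-22770/59449, mR=-30/269; mL+mR=-29400/59449 → advance -1; mR−mL=60/221 → turn +1·90°
n=4: pose=(0,6,N); sL=15/58, sR=3/13; mL=-543/1508, mR=-15/116; mL+mR=-369/754 → advance -1; mR−mL=3/13 → turn +1·90°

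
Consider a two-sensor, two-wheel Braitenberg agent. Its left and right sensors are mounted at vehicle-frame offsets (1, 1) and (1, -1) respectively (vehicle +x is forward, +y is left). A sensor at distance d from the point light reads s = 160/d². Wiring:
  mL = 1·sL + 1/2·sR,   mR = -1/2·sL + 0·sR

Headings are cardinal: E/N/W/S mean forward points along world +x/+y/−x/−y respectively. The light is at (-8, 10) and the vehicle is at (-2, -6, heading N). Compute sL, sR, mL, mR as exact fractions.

16/25 80/137 3192/3425 -8/25

left sensor world pos  = (-3, -5); dL² = 250
right sensor world pos = (-1, -5); dR² = 274
sL = 160/250 = 16/25
sR = 160/274 = 80/137
mL = 1·sL + 1/2·sR = 3192/3425
mR = -1/2·sL + 0·sR = -8/25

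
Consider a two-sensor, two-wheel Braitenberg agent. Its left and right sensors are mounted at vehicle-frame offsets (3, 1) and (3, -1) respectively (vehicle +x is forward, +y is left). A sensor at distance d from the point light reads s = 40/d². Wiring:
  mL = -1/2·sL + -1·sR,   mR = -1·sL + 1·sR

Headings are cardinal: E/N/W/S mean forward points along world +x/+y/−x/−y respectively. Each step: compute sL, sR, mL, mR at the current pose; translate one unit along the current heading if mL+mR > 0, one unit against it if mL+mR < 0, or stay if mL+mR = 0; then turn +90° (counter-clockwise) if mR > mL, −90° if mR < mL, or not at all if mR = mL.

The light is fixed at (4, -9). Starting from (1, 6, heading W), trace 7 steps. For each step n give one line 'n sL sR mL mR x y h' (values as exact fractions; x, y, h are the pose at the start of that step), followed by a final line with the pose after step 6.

0 5/29 10/73 -945/4234 -75/2117 1 6 W
1 8/29 40/153 -1772/4437 -64/4437 2 6 S
2 4/29 20/113 -806/3277 128/3277 2 7 E
3 40/377 8/73 -4476/27521 96/27521 1 7 N
4 5/29 10/73 -945/4234 -75/2117 1 6 W
5 8/29 40/153 -1772/4437 -64/4437 2 6 S
6 4/29 20/113 -806/3277 128/3277 2 7 E
final 1 7 N

n=0: pose=(1,6,W); sL=5/29, sR=10/73; mL=-945/4234, mR=-75/2117; mL+mR=-15/58 → advance -1; mR−mL=795/4234 → turn +1·90°
n=1: pose=(2,6,S); sL=8/29, sR=40/153; mL=-1772/4437, mR=-64/4437; mL+mR=-12/29 → advance -1; mR−mL=1708/4437 → turn +1·90°
n=2: pose=(2,7,E); sL=4/29, sR=20/113; mL=-806/3277, mR=128/3277; mL+mR=-6/29 → advance -1; mR−mL=934/3277 → turn +1·90°
n=3: pose=(1,7,N); sL=40/377, sR=8/73; mL=-4476/27521, mR=96/27521; mL+mR=-60/377 → advance -1; mR−mL=4572/27521 → turn +1·90°
n=4: pose=(1,6,W); sL=5/29, sR=10/73; mL=-945/4234, mR=-75/2117; mL+mR=-15/58 → advance -1; mR−mL=795/4234 → turn +1·90°
n=5: pose=(2,6,S); sL=8/29, sR=40/153; mL=-1772/4437, mR=-64/4437; mL+mR=-12/29 → advance -1; mR−mL=1708/4437 → turn +1·90°
n=6: pose=(2,7,E); sL=4/29, sR=20/113; mL=-806/3277, mR=128/3277; mL+mR=-6/29 → advance -1; mR−mL=934/3277 → turn +1·90°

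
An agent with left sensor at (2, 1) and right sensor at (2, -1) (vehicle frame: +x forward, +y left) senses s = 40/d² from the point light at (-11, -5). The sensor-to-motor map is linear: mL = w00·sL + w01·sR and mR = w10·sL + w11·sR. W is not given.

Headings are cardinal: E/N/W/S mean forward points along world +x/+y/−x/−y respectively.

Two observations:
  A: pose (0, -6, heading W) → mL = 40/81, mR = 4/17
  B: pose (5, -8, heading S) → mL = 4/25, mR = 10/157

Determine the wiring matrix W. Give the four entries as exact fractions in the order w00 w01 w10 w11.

0 1 1/2 0

obs A: pose=(0,-6,W) → sL=8/17, sR=40/81, mL=40/81, mR=4/17
obs B: pose=(5,-8,S) → sL=20/157, sR=4/25, mL=4/25, mR=10/157
sensor matrix S = [[8/17, 40/81], [20/157, 4/25]]; det S = 66944/5404725
solve [mL_A; mL_B] = S·[w00; w01] and [mR_A; mR_B] = S·[w10; w11]:
  w00 = 0, w01 = 1, w10 = 1/2, w11 = 0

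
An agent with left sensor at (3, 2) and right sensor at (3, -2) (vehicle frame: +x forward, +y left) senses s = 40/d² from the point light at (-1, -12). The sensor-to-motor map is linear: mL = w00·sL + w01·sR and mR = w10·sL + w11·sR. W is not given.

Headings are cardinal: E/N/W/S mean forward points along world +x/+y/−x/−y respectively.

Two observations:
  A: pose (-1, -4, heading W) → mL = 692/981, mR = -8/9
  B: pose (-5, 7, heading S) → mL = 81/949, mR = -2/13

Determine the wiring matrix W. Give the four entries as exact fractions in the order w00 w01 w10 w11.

obs A: pose=(-1,-4,W) → sL=8/9, sR=40/109, mL=692/981, mR=-8/9
obs B: pose=(-5,7,S) → sL=2/13, sR=10/73, mL=81/949, mR=-2/13
sensor matrix S = [[8/9, 40/109], [2/13, 10/73]]; det S = 60800/930969
solve [mL_A; mL_B] = S·[w00; w01] and [mR_A; mR_B] = S·[w10; w11]:
  w00 = 1, w01 = -1/2, w10 = -1, w11 = 0

1 -1/2 -1 0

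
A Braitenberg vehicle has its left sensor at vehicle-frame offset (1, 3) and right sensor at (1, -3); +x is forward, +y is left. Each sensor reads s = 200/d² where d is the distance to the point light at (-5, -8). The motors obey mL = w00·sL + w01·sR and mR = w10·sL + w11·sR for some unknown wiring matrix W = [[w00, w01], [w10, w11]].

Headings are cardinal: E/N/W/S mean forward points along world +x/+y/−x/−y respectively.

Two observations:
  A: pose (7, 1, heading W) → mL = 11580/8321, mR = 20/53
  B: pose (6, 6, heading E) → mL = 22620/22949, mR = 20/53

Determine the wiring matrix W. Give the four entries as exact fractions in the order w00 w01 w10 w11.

obs A: pose=(7,1,W) → sL=200/157, sR=40/53, mL=11580/8321, mR=20/53
obs B: pose=(6,6,E) → sL=200/433, sR=40/53, mL=22620/22949, mR=20/53
sensor matrix S = [[200/157, 40/53], [200/433, 40/53]]; det S = 2208000/3602993
solve [mL_A; mL_B] = S·[w00; w01] and [mR_A; mR_B] = S·[w10; w11]:
  w00 = 1/2, w01 = 1, w10 = 0, w11 = 1/2

1/2 1 0 1/2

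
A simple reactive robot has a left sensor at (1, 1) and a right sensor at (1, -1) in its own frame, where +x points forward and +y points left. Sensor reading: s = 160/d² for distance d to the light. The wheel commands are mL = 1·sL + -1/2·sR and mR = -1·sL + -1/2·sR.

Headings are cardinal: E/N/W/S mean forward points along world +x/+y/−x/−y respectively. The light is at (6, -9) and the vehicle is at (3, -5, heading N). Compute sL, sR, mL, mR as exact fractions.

160/41 160/29 1360/1189 -7920/1189

left sensor world pos  = (2, -4); dL² = 41
right sensor world pos = (4, -4); dR² = 29
sL = 160/41 = 160/41
sR = 160/29 = 160/29
mL = 1·sL + -1/2·sR = 1360/1189
mR = -1·sL + -1/2·sR = -7920/1189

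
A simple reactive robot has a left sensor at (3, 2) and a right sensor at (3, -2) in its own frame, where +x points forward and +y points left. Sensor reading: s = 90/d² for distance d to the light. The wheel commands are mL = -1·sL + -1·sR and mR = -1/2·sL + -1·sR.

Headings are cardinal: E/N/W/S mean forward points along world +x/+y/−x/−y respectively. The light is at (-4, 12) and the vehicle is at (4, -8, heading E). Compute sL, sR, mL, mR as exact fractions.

18/89 18/121 -3780/10769 -2691/10769

left sensor world pos  = (7, -6); dL² = 445
right sensor world pos = (7, -10); dR² = 605
sL = 90/445 = 18/89
sR = 90/605 = 18/121
mL = -1·sL + -1·sR = -3780/10769
mR = -1/2·sL + -1·sR = -2691/10769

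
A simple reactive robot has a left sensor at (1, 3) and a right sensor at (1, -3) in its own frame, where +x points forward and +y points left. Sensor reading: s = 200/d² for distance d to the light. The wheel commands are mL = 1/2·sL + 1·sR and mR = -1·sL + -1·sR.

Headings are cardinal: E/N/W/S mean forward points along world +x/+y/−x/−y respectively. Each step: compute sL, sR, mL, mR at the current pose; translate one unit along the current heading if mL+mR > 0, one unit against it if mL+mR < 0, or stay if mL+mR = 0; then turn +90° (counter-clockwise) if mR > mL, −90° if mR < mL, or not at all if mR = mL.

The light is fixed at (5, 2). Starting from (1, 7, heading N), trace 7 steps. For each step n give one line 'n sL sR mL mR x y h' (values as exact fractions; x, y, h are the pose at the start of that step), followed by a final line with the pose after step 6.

0 40/17 200/37 4140/629 -4880/629 1 7 N
1 100/29 20 630/29 -680/29 1 6 E
2 200/13 200/73 9900/949 -17200/949 0 6 S
3 5 2 9/2 -7 0 7 W
4 40/17 200/37 4140/629 -4880/629 1 7 N
5 100/29 20 630/29 -680/29 1 6 E
6 200/13 200/73 9900/949 -17200/949 0 6 S
final 0 7 W

n=0: pose=(1,7,N); sL=40/17, sR=200/37; mL=4140/629, mR=-4880/629; mL+mR=-20/17 → advance -1; mR−mL=-9020/629 → turn -1·90°
n=1: pose=(1,6,E); sL=100/29, sR=20; mL=630/29, mR=-680/29; mL+mR=-50/29 → advance -1; mR−mL=-1310/29 → turn -1·90°
n=2: pose=(0,6,S); sL=200/13, sR=200/73; mL=9900/949, mR=-17200/949; mL+mR=-100/13 → advance -1; mR−mL=-27100/949 → turn -1·90°
n=3: pose=(0,7,W); sL=5, sR=2; mL=9/2, mR=-7; mL+mR=-5/2 → advance -1; mR−mL=-23/2 → turn -1·90°
n=4: pose=(1,7,N); sL=40/17, sR=200/37; mL=4140/629, mR=-4880/629; mL+mR=-20/17 → advance -1; mR−mL=-9020/629 → turn -1·90°
n=5: pose=(1,6,E); sL=100/29, sR=20; mL=630/29, mR=-680/29; mL+mR=-50/29 → advance -1; mR−mL=-1310/29 → turn -1·90°
n=6: pose=(0,6,S); sL=200/13, sR=200/73; mL=9900/949, mR=-17200/949; mL+mR=-100/13 → advance -1; mR−mL=-27100/949 → turn -1·90°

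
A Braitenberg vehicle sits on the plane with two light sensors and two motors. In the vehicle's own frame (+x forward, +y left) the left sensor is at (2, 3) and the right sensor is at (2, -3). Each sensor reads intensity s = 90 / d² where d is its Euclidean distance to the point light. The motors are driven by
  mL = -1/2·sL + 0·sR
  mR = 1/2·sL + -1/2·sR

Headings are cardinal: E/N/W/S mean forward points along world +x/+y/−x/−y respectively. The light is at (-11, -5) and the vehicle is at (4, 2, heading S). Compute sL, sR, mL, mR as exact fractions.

left sensor world pos  = (7, 0); dL² = 349
right sensor world pos = (1, 0); dR² = 169
sL = 90/349 = 90/349
sR = 90/169 = 90/169
mL = -1/2·sL + 0·sR = -45/349
mR = 1/2·sL + -1/2·sR = -8100/58981

90/349 90/169 -45/349 -8100/58981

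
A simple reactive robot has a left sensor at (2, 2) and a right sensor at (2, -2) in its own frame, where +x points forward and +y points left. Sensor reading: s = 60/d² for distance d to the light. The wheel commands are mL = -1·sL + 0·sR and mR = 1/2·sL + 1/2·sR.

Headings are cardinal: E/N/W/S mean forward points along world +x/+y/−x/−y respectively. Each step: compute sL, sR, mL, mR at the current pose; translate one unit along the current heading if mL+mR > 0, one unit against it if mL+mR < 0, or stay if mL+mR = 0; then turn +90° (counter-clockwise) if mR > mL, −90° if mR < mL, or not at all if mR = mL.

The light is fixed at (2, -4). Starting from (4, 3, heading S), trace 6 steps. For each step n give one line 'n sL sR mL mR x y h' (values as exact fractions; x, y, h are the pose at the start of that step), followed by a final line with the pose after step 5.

0 60/41 12/5 -60/41 396/205 4 3 S
1 3/4 15/8 -3/4 21/16 4 2 E
2 12/13 60/89 -12/13 924/1157 5 2 N
3 6 6/5 -6 18/5 5 1 W
4 4/3 60/13 -4/3 116/39 6 1 S
5 5/6 3/2 -5/6 7/6 6 0 E
final 7 0 N

n=0: pose=(4,3,S); sL=60/41, sR=12/5; mL=-60/41, mR=396/205; mL+mR=96/205 → advance +1; mR−mL=696/205 → turn +1·90°
n=1: pose=(4,2,E); sL=3/4, sR=15/8; mL=-3/4, mR=21/16; mL+mR=9/16 → advance +1; mR−mL=33/16 → turn +1·90°
n=2: pose=(5,2,N); sL=12/13, sR=60/89; mL=-12/13, mR=924/1157; mL+mR=-144/1157 → advance -1; mR−mL=1992/1157 → turn +1·90°
n=3: pose=(5,1,W); sL=6, sR=6/5; mL=-6, mR=18/5; mL+mR=-12/5 → advance -1; mR−mL=48/5 → turn +1·90°
n=4: pose=(6,1,S); sL=4/3, sR=60/13; mL=-4/3, mR=116/39; mL+mR=64/39 → advance +1; mR−mL=56/13 → turn +1·90°
n=5: pose=(6,0,E); sL=5/6, sR=3/2; mL=-5/6, mR=7/6; mL+mR=1/3 → advance +1; mR−mL=2 → turn +1·90°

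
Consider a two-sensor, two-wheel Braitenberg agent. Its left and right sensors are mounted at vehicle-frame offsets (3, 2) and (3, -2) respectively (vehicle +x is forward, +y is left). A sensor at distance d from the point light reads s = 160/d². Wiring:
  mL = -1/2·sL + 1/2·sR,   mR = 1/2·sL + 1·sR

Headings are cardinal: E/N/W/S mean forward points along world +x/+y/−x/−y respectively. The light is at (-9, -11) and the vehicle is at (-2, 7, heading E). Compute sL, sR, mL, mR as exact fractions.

left sensor world pos  = (1, 9); dL² = 500
right sensor world pos = (1, 5); dR² = 356
sL = 160/500 = 8/25
sR = 160/356 = 40/89
mL = -1/2·sL + 1/2·sR = 144/2225
mR = 1/2·sL + 1·sR = 1356/2225

8/25 40/89 144/2225 1356/2225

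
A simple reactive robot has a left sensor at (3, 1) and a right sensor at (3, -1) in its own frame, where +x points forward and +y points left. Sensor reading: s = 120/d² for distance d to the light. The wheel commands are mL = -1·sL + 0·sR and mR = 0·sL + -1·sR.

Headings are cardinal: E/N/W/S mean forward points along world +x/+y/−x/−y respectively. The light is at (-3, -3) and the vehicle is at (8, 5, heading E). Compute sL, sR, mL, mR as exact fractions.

120/277 24/49 -120/277 -24/49

left sensor world pos  = (11, 6); dL² = 277
right sensor world pos = (11, 4); dR² = 245
sL = 120/277 = 120/277
sR = 120/245 = 24/49
mL = -1·sL + 0·sR = -120/277
mR = 0·sL + -1·sR = -24/49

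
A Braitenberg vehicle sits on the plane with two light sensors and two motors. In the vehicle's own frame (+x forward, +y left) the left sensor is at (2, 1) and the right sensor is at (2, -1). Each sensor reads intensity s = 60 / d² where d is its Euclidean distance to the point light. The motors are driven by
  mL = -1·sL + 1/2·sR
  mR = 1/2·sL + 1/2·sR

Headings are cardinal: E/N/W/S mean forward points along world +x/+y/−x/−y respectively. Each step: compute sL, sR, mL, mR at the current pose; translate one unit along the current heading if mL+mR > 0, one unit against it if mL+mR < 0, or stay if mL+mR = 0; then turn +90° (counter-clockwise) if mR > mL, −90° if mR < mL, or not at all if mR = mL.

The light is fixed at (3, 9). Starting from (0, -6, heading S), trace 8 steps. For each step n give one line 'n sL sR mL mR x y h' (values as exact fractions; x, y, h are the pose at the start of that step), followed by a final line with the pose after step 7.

0 60/293 12/61 -1902/17873 3588/17873 0 -6 S
1 30/113 6/29 -531/3277 774/3277 0 -7 E
2 12/41 60/197 -1134/8077 2412/8077 1 -7 N
3 15/68 15/53 -285/3604 1815/7208 1 -6 W
4 60/293 12/61 -1902/17873 3588/17873 0 -6 S
5 30/113 6/29 -531/3277 774/3277 0 -7 E
6 12/41 60/197 -1134/8077 2412/8077 1 -7 N
7 15/68 15/53 -285/3604 1815/7208 1 -6 W
final 0 -6 S

n=0: pose=(0,-6,S); sL=60/293, sR=12/61; mL=-1902/17873, mR=3588/17873; mL+mR=1686/17873 → advance +1; mR−mL=90/293 → turn +1·90°
n=1: pose=(0,-7,E); sL=30/113, sR=6/29; mL=-531/3277, mR=774/3277; mL+mR=243/3277 → advance +1; mR−mL=45/113 → turn +1·90°
n=2: pose=(1,-7,N); sL=12/41, sR=60/197; mL=-1134/8077, mR=2412/8077; mL+mR=1278/8077 → advance +1; mR−mL=18/41 → turn +1·90°
n=3: pose=(1,-6,W); sL=15/68, sR=15/53; mL=-285/3604, mR=1815/7208; mL+mR=1245/7208 → advance +1; mR−mL=45/136 → turn +1·90°
n=4: pose=(0,-6,S); sL=60/293, sR=12/61; mL=-1902/17873, mR=3588/17873; mL+mR=1686/17873 → advance +1; mR−mL=90/293 → turn +1·90°
n=5: pose=(0,-7,E); sL=30/113, sR=6/29; mL=-531/3277, mR=774/3277; mL+mR=243/3277 → advance +1; mR−mL=45/113 → turn +1·90°
n=6: pose=(1,-7,N); sL=12/41, sR=60/197; mL=-1134/8077, mR=2412/8077; mL+mR=1278/8077 → advance +1; mR−mL=18/41 → turn +1·90°
n=7: pose=(1,-6,W); sL=15/68, sR=15/53; mL=-285/3604, mR=1815/7208; mL+mR=1245/7208 → advance +1; mR−mL=45/136 → turn +1·90°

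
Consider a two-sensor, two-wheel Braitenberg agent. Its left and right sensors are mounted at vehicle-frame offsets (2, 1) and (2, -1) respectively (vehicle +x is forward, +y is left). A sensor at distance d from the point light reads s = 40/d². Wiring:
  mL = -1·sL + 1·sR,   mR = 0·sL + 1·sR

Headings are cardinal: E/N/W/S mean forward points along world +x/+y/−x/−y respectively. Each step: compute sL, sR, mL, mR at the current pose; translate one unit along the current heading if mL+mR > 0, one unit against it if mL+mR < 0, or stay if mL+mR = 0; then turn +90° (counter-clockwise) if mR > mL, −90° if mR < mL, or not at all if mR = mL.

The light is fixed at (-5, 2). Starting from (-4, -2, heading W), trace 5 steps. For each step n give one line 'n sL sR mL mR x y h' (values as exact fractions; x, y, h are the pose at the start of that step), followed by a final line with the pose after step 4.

n=0: pose=(-4,-2,W); sL=20/13, sR=4; mL=32/13, mR=4; mL+mR=84/13 → advance +1; mR−mL=20/13 → turn +1·90°
n=1: pose=(-5,-2,S); sL=40/37, sR=40/37; mL=0, mR=40/37; mL+mR=40/37 → advance +1; mR−mL=40/37 → turn +1·90°
n=2: pose=(-5,-3,E); sL=2, sR=1; mL=-1, mR=1; mL+mR=0 → advance +0; mR−mL=2 → turn +1·90°
n=3: pose=(-5,-3,N); sL=4, sR=4; mL=0, mR=4; mL+mR=4 → advance +1; mR−mL=4 → turn +1·90°
n=4: pose=(-5,-2,W); sL=40/29, sR=40/13; mL=640/377, mR=40/13; mL+mR=1800/377 → advance +1; mR−mL=40/29 → turn +1·90°

0 20/13 4 32/13 4 -4 -2 W
1 40/37 40/37 0 40/37 -5 -2 S
2 2 1 -1 1 -5 -3 E
3 4 4 0 4 -5 -3 N
4 40/29 40/13 640/377 40/13 -5 -2 W
final -6 -2 S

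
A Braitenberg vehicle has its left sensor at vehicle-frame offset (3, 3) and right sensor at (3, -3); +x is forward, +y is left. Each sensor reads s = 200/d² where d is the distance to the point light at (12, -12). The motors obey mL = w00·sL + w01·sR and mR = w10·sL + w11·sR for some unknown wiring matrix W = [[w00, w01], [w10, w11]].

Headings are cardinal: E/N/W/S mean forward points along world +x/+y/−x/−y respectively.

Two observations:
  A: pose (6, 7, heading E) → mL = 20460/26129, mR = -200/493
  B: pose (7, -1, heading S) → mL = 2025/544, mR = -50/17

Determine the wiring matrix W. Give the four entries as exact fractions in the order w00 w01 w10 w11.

1 1/2 -1 0

obs A: pose=(6,7,E) → sL=200/493, sR=40/53, mL=20460/26129, mR=-200/493
obs B: pose=(7,-1,S) → sL=50/17, sR=25/16, mL=2025/544, mR=-50/17
sensor matrix S = [[200/493, 40/53], [50/17, 25/16]]; det S = -4875/3074
solve [mL_A; mL_B] = S·[w00; w01] and [mR_A; mR_B] = S·[w10; w11]:
  w00 = 1, w01 = 1/2, w10 = -1, w11 = 0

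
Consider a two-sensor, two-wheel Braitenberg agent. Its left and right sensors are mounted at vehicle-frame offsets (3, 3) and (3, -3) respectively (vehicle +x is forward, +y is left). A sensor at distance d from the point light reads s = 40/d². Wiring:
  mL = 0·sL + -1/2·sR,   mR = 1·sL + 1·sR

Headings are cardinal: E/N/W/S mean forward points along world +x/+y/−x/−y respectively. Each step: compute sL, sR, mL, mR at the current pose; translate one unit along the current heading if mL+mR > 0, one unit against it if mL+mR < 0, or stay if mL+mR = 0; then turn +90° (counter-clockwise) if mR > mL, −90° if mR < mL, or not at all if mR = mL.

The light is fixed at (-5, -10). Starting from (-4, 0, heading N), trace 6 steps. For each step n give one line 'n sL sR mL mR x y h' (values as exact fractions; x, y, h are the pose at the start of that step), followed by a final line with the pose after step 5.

0 40/173 8/37 -4/37 2864/6401 -4 0 N
1 10/17 1/5 -1/10 67/85 -4 1 W
2 40/73 40/73 -20/73 80/73 -5 1 S
3 20/89 20/29 -10/29 2360/2581 -5 0 E
4 40/173 8/37 -4/37 2864/6401 -4 0 N
5 10/17 1/5 -1/10 67/85 -4 1 W
final -5 1 S

n=0: pose=(-4,0,N); sL=40/173, sR=8/37; mL=-4/37, mR=2864/6401; mL+mR=2172/6401 → advance +1; mR−mL=3556/6401 → turn +1·90°
n=1: pose=(-4,1,W); sL=10/17, sR=1/5; mL=-1/10, mR=67/85; mL+mR=117/170 → advance +1; mR−mL=151/170 → turn +1·90°
n=2: pose=(-5,1,S); sL=40/73, sR=40/73; mL=-20/73, mR=80/73; mL+mR=60/73 → advance +1; mR−mL=100/73 → turn +1·90°
n=3: pose=(-5,0,E); sL=20/89, sR=20/29; mL=-10/29, mR=2360/2581; mL+mR=1470/2581 → advance +1; mR−mL=3250/2581 → turn +1·90°
n=4: pose=(-4,0,N); sL=40/173, sR=8/37; mL=-4/37, mR=2864/6401; mL+mR=2172/6401 → advance +1; mR−mL=3556/6401 → turn +1·90°
n=5: pose=(-4,1,W); sL=10/17, sR=1/5; mL=-1/10, mR=67/85; mL+mR=117/170 → advance +1; mR−mL=151/170 → turn +1·90°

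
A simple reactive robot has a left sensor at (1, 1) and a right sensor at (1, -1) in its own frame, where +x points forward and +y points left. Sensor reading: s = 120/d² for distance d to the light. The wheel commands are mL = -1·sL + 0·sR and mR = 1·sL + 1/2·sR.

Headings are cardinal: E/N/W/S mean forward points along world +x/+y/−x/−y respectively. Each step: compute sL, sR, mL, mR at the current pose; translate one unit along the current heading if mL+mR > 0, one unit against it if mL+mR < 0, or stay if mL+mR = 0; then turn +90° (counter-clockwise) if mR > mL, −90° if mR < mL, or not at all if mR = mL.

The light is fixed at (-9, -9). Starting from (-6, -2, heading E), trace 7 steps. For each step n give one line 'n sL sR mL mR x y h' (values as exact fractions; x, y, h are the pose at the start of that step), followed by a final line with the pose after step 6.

n=0: pose=(-6,-2,E); sL=3/2, sR=30/13; mL=-3/2, mR=69/26; mL+mR=15/13 → advance +1; mR−mL=54/13 → turn +1·90°
n=1: pose=(-5,-2,N); sL=120/73, sR=120/89; mL=-120/73, mR=15060/6497; mL+mR=60/89 → advance +1; mR−mL=25740/6497 → turn +1·90°
n=2: pose=(-5,-1,W); sL=60/29, sR=4/3; mL=-60/29, mR=238/87; mL+mR=2/3 → advance +1; mR−mL=418/87 → turn +1·90°
n=3: pose=(-6,-1,S); sL=24/13, sR=120/53; mL=-24/13, mR=2052/689; mL+mR=60/53 → advance +1; mR−mL=3324/689 → turn +1·90°
n=4: pose=(-6,-2,E); sL=3/2, sR=30/13; mL=-3/2, mR=69/26; mL+mR=15/13 → advance +1; mR−mL=54/13 → turn +1·90°
n=5: pose=(-5,-2,N); sL=120/73, sR=120/89; mL=-120/73, mR=15060/6497; mL+mR=60/89 → advance +1; mR−mL=25740/6497 → turn +1·90°
n=6: pose=(-5,-1,W); sL=60/29, sR=4/3; mL=-60/29, mR=238/87; mL+mR=2/3 → advance +1; mR−mL=418/87 → turn +1·90°

0 3/2 30/13 -3/2 69/26 -6 -2 E
1 120/73 120/89 -120/73 15060/6497 -5 -2 N
2 60/29 4/3 -60/29 238/87 -5 -1 W
3 24/13 120/53 -24/13 2052/689 -6 -1 S
4 3/2 30/13 -3/2 69/26 -6 -2 E
5 120/73 120/89 -120/73 15060/6497 -5 -2 N
6 60/29 4/3 -60/29 238/87 -5 -1 W
final -6 -1 S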